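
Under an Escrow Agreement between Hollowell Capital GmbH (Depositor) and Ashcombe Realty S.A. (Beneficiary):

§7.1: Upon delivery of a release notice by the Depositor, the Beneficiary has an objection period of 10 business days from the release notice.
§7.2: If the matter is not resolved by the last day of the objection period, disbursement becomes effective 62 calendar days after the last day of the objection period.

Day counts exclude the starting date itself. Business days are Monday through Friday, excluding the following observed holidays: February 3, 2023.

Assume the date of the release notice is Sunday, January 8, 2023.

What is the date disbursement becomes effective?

March 23, 2023

From Sunday, January 8, 2023, 10 business days (Jan 9, Jan 10, Jan 11, Jan 12, Jan 13, Jan 16, Jan 17, Jan 18, Jan 19, Jan 20, skipping weekends) brings us to Friday, January 20, 2023, which is the last day of the objection period.
The date disbursement becomes effective: 62 calendar days after January 20, 2023 is March 23, 2023.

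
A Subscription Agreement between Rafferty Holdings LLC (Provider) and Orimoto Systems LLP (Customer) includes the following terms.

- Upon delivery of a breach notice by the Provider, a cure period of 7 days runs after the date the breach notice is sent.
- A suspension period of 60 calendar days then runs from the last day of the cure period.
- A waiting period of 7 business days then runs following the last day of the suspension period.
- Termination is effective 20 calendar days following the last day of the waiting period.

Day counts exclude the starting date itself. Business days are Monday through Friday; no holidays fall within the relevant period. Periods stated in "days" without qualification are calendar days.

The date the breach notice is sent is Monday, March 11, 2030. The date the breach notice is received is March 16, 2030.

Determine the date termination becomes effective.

June 17, 2030

The last day of the cure period: 7 calendar days after March 11, 2030 is March 18, 2030.
The last day of the suspension period: March 18, 2030 + 60 days = May 17, 2030.
From Friday, May 17, 2030, 7 business days (May 20, May 21, May 22, May 23, May 24, May 27, May 28, skipping weekends) brings us to Tuesday, May 28, 2030, which is the last day of the waiting period.
The date termination becomes effective: 20 calendar days after May 28, 2030 is June 17, 2030.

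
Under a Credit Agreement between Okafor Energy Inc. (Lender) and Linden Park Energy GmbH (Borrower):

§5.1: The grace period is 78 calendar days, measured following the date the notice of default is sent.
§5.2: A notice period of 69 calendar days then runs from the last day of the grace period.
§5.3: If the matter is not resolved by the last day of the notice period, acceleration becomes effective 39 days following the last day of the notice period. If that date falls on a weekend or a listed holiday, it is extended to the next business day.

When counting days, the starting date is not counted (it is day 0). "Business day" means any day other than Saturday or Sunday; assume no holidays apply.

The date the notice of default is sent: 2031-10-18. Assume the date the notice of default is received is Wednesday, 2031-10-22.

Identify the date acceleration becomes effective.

2032-04-21

Adding 78 calendar days to 2031-10-18 gives 2032-01-04, which is the last day of the grace period.
The last day of the notice period: 2032-01-04 + 69 days = 2032-03-13.
The date acceleration becomes effective: 2032-03-13 + 39 days = 2032-04-21. 2032-04-21 is a Wednesday, so no roll-forward applies.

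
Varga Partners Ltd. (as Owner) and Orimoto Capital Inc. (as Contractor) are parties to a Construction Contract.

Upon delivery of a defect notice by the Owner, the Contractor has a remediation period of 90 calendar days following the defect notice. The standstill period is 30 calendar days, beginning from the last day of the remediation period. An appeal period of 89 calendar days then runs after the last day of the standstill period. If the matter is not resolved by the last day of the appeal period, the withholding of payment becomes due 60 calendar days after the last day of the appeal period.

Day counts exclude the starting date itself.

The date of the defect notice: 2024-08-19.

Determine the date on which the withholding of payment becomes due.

The last day of the remediation period: 90 calendar days after 2024-08-19 is 2024-11-17.
The last day of the standstill period: 30 calendar days after 2024-11-17 is 2024-12-17.
The last day of the appeal period: 2024-12-17 + 89 days = 2025-03-16.
Adding 60 calendar days to 2025-03-16 gives 2025-05-15, which is the date on which the withholding of payment becomes due.

2025-05-15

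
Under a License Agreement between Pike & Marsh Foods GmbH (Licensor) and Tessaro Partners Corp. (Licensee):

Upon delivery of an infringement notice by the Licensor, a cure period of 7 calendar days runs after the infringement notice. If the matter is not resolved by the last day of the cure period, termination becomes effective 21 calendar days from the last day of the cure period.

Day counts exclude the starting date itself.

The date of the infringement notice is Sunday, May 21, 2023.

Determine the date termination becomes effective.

Jun 18, 2023

The last day of the cure period: 7 calendar days after May 21, 2023 is May 28, 2023.
Adding 21 calendar days to May 28, 2023 gives Jun 18, 2023, which is the date termination becomes effective.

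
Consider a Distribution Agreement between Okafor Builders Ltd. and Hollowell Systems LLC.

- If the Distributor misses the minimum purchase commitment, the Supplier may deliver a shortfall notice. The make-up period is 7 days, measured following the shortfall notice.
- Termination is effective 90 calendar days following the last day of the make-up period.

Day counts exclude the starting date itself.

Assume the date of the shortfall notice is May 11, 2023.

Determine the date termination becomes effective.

Aug 16, 2023

The last day of the make-up period: 7 calendar days after May 11, 2023 is May 18, 2023.
The date termination becomes effective: May 18, 2023 + 90 days = Aug 16, 2023.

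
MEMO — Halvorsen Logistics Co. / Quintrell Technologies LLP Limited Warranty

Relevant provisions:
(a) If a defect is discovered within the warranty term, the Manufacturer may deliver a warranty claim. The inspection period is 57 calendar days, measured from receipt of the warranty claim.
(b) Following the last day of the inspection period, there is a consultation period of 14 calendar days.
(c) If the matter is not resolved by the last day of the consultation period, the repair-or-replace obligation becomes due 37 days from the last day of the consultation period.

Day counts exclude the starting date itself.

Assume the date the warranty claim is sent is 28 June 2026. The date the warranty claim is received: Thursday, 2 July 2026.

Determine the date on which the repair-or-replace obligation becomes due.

18 October 2026

The last day of the inspection period: 2 July 2026 + 57 days = 28 August 2026.
The last day of the consultation period: 28 August 2026 + 14 days = 11 September 2026.
The date on which the repair-or-replace obligation becomes due: 11 September 2026 + 37 days = 18 October 2026.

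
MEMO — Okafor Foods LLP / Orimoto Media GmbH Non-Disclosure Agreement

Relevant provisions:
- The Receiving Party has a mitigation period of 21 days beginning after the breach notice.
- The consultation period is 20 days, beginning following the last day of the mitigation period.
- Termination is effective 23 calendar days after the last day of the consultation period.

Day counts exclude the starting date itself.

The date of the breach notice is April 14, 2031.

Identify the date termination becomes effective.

The last day of the mitigation period: April 14, 2031 + 21 days = May 5, 2031.
Adding 20 calendar days to May 5, 2031 gives May 25, 2031, which is the last day of the consultation period.
Adding 23 calendar days to May 25, 2031 gives June 17, 2031, which is the date termination becomes effective.

June 17, 2031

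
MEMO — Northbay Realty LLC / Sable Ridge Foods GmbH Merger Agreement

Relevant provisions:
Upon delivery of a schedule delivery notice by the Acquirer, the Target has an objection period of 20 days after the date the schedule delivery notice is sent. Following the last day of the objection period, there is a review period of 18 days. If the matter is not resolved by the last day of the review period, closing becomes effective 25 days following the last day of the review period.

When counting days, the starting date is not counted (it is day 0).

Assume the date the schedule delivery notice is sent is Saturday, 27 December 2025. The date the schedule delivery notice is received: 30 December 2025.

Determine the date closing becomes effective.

The last day of the objection period: 20 calendar days after 27 December 2025 is 16 January 2026.
Adding 18 calendar days to 16 January 2026 gives 3 February 2026, which is the last day of the review period.
The date closing becomes effective: 3 February 2026 + 25 days = 28 February 2026.

28 February 2026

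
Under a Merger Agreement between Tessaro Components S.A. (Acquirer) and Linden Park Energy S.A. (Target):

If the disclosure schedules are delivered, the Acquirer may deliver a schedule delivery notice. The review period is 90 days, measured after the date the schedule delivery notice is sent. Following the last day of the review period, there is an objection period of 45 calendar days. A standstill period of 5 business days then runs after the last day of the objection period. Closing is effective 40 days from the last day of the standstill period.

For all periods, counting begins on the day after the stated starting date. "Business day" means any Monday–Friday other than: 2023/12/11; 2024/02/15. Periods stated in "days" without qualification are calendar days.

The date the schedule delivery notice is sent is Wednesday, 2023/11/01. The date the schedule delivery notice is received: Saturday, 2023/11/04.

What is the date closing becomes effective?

2024/05/01

Adding 90 calendar days to 2023/11/01 gives 2024/01/30, which is the last day of the review period.
The last day of the objection period: 2024/01/30 + 45 days = 2024/03/15.
The last day of the standstill period: 5 business days after Friday, 2024/03/15, skipping weekends — Mar 18, Mar 19, Mar 20, Mar 21, Mar 22 — lands on Friday, 2024/03/22.
The date closing becomes effective: 2024/03/22 + 40 days = 2024/05/01.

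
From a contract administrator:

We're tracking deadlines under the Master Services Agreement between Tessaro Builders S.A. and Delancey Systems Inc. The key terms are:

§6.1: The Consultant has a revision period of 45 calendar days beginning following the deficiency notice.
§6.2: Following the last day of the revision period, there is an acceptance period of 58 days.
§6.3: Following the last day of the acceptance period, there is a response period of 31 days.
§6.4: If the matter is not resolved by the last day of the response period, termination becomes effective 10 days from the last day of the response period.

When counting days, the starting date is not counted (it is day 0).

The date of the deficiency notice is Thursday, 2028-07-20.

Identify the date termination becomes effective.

2028-12-11

The last day of the revision period: 45 calendar days after 2028-07-20 is 2028-09-03.
Adding 58 calendar days to 2028-09-03 gives 2028-10-31, which is the last day of the acceptance period.
The last day of the response period: 2028-10-31 + 31 days = 2028-12-01.
Adding 10 calendar days to 2028-12-01 gives 2028-12-11, which is the date termination becomes effective.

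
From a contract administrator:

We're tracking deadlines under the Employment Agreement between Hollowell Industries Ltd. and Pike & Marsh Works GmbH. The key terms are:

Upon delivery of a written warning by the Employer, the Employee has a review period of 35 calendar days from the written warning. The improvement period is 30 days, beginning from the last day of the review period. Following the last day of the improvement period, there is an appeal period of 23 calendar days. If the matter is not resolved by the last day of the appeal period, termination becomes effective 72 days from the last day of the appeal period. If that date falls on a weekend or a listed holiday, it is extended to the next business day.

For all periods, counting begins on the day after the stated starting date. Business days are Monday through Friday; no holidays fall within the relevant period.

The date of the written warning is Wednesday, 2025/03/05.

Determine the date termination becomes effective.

2025/08/12

The last day of the review period: 2025/03/05 + 35 days = 2025/04/09.
The last day of the improvement period: 30 calendar days after 2025/04/09 is 2025/05/09.
The last day of the appeal period: 2025/05/09 + 23 days = 2025/06/01.
The date termination becomes effective: 72 calendar days after 2025/06/01 is 2025/08/12. 2025/08/12 is a Tuesday, so no roll-forward applies.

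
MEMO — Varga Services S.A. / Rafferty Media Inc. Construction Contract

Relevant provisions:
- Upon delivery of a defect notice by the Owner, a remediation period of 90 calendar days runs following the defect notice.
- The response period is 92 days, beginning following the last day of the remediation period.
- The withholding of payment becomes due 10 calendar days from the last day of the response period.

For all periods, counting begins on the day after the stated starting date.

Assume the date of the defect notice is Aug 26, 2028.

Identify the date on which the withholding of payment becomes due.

The last day of the remediation period: 90 calendar days after Aug 26, 2028 is Nov 24, 2028.
The last day of the response period: Nov 24, 2028 + 92 days = Feb 24, 2029.
The date on which the withholding of payment becomes due: Feb 24, 2029 + 10 days = Mar 6, 2029.

Mar 6, 2029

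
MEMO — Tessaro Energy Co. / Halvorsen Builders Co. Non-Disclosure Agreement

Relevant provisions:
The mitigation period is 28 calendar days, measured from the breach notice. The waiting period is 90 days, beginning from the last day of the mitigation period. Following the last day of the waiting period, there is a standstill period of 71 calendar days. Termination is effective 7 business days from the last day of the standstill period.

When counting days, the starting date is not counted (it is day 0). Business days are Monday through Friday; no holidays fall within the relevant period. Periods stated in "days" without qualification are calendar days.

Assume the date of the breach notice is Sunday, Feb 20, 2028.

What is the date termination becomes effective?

Sep 5, 2028

Adding 28 calendar days to Feb 20, 2028 gives Mar 19, 2028, which is the last day of the mitigation period.
Adding 90 calendar days to Mar 19, 2028 gives Jun 17, 2028, which is the last day of the waiting period.
The last day of the standstill period: 71 calendar days after Jun 17, 2028 is Aug 27, 2028.
From Sunday, Aug 27, 2028, 7 business days (Aug 28, Aug 29, Aug 30, Aug 31, Sep 1, Sep 4, Sep 5, skipping weekends) brings us to Tuesday, Sep 5, 2028, which is the date termination becomes effective.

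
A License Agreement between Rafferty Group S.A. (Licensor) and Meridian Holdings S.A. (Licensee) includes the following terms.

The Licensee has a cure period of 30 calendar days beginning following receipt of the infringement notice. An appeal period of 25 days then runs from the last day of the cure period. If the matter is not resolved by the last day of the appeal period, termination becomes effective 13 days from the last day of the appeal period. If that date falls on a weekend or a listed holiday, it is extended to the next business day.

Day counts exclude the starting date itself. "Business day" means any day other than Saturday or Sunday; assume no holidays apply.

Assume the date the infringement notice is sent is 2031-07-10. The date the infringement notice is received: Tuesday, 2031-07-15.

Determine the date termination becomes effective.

2031-09-22

The last day of the cure period: 30 calendar days after 2031-07-15 is 2031-08-14.
Adding 25 calendar days to 2031-08-14 gives 2031-09-08, which is the last day of the appeal period.
The date termination becomes effective: 13 calendar days after 2031-09-08 is 2031-09-21. That falls on a Sunday, so it rolls to the next business day, Monday, 2031-09-22.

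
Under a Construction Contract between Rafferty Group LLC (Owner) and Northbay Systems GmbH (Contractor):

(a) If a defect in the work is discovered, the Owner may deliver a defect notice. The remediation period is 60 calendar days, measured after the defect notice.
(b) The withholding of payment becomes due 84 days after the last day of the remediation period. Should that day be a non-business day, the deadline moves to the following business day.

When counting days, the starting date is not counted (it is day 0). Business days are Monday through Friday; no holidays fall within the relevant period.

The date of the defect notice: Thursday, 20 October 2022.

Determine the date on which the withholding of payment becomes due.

Adding 60 calendar days to 20 October 2022 gives 19 December 2022, which is the last day of the remediation period.
The date on which the withholding of payment becomes due: 84 calendar days after 19 December 2022 is 13 March 2023. 13 March 2023 is a Monday, so no roll-forward applies.

13 March 2023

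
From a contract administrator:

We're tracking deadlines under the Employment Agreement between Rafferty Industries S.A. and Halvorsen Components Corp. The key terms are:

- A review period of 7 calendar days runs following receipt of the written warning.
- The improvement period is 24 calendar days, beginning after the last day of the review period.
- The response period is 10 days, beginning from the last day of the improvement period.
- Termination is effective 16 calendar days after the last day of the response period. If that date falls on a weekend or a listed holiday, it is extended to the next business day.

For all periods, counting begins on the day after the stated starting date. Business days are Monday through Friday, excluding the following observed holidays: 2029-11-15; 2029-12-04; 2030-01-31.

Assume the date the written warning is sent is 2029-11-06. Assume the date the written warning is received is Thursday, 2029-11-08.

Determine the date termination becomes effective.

2030-01-04

The last day of the review period: 2029-11-08 + 7 days = 2029-11-15.
The last day of the improvement period: 24 calendar days after 2029-11-15 is 2029-12-09.
The last day of the response period: 2029-12-09 + 10 days = 2029-12-19.
The date termination becomes effective: 16 calendar days after 2029-12-19 is 2030-01-04. 2030-01-04 is a Friday and is not a listed holiday, so no roll-forward applies.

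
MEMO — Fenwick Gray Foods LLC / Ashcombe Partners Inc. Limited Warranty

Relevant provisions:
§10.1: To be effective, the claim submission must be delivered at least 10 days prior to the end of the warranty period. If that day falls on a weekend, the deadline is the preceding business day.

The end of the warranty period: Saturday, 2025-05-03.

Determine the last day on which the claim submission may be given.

2025-05-03 minus 10 days is 2025-04-23. That is a Wednesday, so no adjustment is needed.

2025-04-23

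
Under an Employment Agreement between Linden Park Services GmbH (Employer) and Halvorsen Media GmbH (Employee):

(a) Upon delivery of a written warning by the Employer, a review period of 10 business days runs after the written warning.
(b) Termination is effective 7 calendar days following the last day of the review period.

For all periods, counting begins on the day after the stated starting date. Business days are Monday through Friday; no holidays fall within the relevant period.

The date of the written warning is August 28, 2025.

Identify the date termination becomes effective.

September 18, 2025

From Thursday, August 28, 2025, 10 business days (Aug 29, Sep 1, Sep 2, Sep 3, Sep 4, Sep 5, Sep 8, Sep 9, Sep 10, Sep 11, skipping weekends) brings us to Thursday, September 11, 2025, which is the last day of the review period.
Adding 7 calendar days to September 11, 2025 gives September 18, 2025, which is the date termination becomes effective.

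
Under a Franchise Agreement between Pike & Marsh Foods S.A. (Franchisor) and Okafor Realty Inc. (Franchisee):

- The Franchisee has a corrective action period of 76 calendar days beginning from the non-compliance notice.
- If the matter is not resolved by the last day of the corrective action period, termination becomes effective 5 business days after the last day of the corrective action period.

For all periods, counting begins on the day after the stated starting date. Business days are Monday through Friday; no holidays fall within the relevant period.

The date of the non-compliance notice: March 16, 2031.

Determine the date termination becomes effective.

The last day of the corrective action period: March 16, 2031 + 76 days = May 31, 2031.
From Saturday, May 31, 2031, 5 business days (Jun 2, Jun 3, Jun 4, Jun 5, Jun 6, skipping weekends) brings us to Friday, June 6, 2031, which is the date termination becomes effective.

June 6, 2031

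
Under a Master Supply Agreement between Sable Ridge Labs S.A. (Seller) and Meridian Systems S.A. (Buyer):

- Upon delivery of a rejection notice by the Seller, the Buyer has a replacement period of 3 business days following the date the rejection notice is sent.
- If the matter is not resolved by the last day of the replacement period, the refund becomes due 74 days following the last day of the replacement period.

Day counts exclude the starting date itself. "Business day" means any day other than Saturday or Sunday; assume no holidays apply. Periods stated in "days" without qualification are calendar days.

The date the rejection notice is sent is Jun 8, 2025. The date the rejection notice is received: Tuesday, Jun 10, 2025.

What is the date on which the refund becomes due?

The last day of the replacement period: counting 3 business days from Sunday, Jun 8, 2025 (Jun 9, Jun 10, Jun 11, skipping weekends) reaches Wednesday, Jun 11, 2025.
The date on which the refund becomes due: 74 calendar days after Jun 11, 2025 is Aug 24, 2025.

Aug 24, 2025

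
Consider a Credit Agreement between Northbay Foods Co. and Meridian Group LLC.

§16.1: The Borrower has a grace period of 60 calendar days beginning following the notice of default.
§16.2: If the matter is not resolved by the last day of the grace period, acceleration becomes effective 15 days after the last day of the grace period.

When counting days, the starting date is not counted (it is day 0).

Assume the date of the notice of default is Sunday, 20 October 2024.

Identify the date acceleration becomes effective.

Adding 60 calendar days to 20 October 2024 gives 19 December 2024, which is the last day of the grace period.
Adding 15 calendar days to 19 December 2024 gives 3 January 2025, which is the date acceleration becomes effective.

3 January 2025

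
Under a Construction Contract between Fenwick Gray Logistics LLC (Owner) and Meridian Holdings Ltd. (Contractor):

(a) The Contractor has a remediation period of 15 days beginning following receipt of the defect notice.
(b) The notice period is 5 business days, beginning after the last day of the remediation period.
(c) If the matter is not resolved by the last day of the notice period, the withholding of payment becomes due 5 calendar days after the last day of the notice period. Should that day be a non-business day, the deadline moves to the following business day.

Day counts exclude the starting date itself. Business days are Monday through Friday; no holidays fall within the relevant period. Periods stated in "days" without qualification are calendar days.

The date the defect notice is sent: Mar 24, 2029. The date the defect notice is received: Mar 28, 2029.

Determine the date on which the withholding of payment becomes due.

The last day of the remediation period: 15 calendar days after Mar 28, 2029 is Apr 12, 2029.
The last day of the notice period: counting 5 business days from Thursday, Apr 12, 2029 (Apr 13, Apr 16, Apr 17, Apr 18, Apr 19, skipping weekends) reaches Thursday, Apr 19, 2029.
The date on which the withholding of payment becomes due: Apr 19, 2029 + 5 days = Apr 24, 2029. Apr 24, 2029 is a Tuesday, so no roll-forward applies.

Apr 24, 2029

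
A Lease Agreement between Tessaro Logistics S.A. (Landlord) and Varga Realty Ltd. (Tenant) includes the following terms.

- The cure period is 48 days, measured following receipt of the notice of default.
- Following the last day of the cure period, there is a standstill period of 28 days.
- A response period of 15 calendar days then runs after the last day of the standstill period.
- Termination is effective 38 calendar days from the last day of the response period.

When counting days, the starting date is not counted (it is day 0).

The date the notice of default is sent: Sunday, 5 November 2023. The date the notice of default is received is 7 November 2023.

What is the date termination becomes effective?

15 March 2024

The last day of the cure period: 48 calendar days after 7 November 2023 is 25 December 2023.
The last day of the standstill period: 28 calendar days after 25 December 2023 is 22 January 2024.
Adding 15 calendar days to 22 January 2024 gives 6 February 2024, which is the last day of the response period.
The date termination becomes effective: 38 calendar days after 6 February 2024 is 15 March 2024.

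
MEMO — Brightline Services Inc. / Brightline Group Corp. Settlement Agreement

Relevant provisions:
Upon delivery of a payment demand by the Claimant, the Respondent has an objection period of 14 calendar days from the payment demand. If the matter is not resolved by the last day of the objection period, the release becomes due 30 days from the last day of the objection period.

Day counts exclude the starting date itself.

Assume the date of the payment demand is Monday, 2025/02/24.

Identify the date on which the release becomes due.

2025/04/09

Adding 14 calendar days to 2025/02/24 gives 2025/03/10, which is the last day of the objection period.
The date on which the release becomes due: 2025/03/10 + 30 days = 2025/04/09.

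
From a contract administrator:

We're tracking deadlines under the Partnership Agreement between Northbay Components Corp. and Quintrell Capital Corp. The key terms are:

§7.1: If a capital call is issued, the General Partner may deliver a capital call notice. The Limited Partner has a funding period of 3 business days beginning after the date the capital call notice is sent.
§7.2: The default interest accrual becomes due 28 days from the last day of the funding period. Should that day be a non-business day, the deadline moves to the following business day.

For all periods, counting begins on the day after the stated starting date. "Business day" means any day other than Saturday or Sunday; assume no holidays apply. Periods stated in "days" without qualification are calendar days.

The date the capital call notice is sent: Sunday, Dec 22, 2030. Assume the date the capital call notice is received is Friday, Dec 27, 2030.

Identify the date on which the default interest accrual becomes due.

Jan 22, 2031

The last day of the funding period: 3 business days after Sunday, Dec 22, 2030, skipping weekends — Dec 23, Dec 24, Dec 25 — lands on Wednesday, Dec 25, 2030.
Adding 28 calendar days to Dec 25, 2030 gives Jan 22, 2031, which is the date on which the default interest accrual becomes due. Jan 22, 2031 is a Wednesday, so no roll-forward applies.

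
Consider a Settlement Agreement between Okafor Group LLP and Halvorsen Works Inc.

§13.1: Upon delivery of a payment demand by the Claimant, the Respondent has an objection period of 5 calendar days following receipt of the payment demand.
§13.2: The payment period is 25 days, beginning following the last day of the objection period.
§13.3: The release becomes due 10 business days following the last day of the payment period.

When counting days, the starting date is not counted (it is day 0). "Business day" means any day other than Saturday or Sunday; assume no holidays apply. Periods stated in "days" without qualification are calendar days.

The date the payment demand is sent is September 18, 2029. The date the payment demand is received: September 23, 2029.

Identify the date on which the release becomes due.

The last day of the objection period: 5 calendar days after September 23, 2029 is September 28, 2029.
The last day of the payment period: September 28, 2029 + 25 days = October 23, 2029.
From Tuesday, October 23, 2029, 10 business days (Oct 24, Oct 25, Oct 26, Oct 29, Oct 30, Oct 31, Nov 1, Nov 2, Nov 5, Nov 6, skipping weekends) brings us to Tuesday, November 6, 2029, which is the date on which the release becomes due.

November 6, 2029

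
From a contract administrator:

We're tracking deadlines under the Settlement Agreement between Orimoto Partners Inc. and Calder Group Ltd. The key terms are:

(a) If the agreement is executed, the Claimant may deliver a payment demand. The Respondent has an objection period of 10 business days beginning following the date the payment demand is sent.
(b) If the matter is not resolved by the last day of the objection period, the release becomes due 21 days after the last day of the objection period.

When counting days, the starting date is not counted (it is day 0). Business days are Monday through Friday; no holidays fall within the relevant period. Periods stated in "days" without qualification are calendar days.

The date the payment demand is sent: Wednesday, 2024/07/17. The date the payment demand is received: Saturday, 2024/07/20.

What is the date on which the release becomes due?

2024/08/21

The last day of the objection period: counting 10 business days from Wednesday, 2024/07/17 (Jul 18, Jul 19, Jul 22, Jul 23, Jul 24, Jul 25, Jul 26, Jul 29, Jul 30, Jul 31, skipping weekends) reaches Wednesday, 2024/07/31.
The date on which the release becomes due: 21 calendar days after 2024/07/31 is 2024/08/21.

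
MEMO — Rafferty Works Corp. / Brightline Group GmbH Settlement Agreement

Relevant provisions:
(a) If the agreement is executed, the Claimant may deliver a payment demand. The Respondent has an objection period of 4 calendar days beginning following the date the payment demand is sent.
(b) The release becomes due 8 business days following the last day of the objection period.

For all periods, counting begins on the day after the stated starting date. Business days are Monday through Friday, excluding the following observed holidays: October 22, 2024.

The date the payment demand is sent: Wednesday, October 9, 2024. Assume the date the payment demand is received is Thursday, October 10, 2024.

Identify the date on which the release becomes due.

Adding 4 calendar days to October 9, 2024 gives October 13, 2024, which is the last day of the objection period.
The date on which the release becomes due: 8 business days after Sunday, October 13, 2024, skipping weekends and the listed holiday on Oct 22 — Oct 14, Oct 15, Oct 16, Oct 17, Oct 18, Oct 21, Oct 23, Oct 24 — lands on Thursday, October 24, 2024.

October 24, 2024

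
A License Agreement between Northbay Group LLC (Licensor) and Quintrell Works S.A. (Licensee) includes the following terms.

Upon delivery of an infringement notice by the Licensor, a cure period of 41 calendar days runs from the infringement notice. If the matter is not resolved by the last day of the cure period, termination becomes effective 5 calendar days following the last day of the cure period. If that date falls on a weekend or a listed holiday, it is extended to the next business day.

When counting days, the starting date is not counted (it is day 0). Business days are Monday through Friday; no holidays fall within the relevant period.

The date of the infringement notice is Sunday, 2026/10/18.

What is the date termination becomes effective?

2026/12/03

Adding 41 calendar days to 2026/10/18 gives 2026/11/28, which is the last day of the cure period.
The date termination becomes effective: 2026/11/28 + 5 days = 2026/12/03. 2026/12/03 is a Thursday, so no roll-forward applies.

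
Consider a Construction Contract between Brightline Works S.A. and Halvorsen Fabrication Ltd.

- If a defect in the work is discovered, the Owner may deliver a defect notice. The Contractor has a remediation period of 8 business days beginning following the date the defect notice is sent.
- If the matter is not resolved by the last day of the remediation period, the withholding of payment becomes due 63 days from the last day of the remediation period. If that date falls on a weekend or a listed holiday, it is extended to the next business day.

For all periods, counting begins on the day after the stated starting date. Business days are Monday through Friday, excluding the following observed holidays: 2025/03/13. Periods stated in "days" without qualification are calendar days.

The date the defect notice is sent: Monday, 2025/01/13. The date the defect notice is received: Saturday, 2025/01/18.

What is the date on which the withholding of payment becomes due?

2025/03/27

The last day of the remediation period: counting 8 business days from Monday, 2025/01/13 (Jan 14, Jan 15, Jan 16, Jan 17, Jan 20, Jan 21, Jan 22, Jan 23, skipping weekends) reaches Thursday, 2025/01/23.
Adding 63 calendar days to 2025/01/23 gives 2025/03/27, which is the date on which the withholding of payment becomes due. 2025/03/27 is a Thursday and is not a listed holiday, so no roll-forward applies.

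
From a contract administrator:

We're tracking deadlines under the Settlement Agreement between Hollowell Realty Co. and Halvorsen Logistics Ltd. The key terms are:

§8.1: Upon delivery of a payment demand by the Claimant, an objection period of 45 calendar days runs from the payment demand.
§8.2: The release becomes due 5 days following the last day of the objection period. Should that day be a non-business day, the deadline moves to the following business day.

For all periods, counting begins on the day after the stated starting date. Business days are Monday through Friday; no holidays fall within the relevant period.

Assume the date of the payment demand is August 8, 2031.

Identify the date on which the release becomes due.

Adding 45 calendar days to August 8, 2031 gives September 22, 2031, which is the last day of the objection period.
The date on which the release becomes due: September 22, 2031 + 5 days = September 27, 2031. That falls on a Saturday, so it rolls to the next business day, Monday, September 29, 2031.

September 29, 2031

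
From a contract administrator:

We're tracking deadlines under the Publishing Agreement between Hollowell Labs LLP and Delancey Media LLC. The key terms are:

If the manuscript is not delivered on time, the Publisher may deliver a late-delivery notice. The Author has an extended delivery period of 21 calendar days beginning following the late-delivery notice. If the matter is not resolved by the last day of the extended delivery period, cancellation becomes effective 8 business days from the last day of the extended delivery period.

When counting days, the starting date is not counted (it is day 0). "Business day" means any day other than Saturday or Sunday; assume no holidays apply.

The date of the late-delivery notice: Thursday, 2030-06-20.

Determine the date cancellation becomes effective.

Adding 21 calendar days to 2030-06-20 gives 2030-07-11, which is the last day of the extended delivery period.
From Thursday, 2030-07-11, 8 business days (Jul 12, Jul 15, Jul 16, Jul 17, Jul 18, Jul 19, Jul 22, Jul 23, skipping weekends) brings us to Tuesday, 2030-07-23, which is the date cancellation becomes effective.

2030-07-23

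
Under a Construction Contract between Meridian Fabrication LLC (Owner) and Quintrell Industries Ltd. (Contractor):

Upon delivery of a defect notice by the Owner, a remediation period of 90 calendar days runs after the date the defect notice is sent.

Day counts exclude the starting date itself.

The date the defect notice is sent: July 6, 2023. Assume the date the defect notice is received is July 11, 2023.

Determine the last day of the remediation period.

October 4, 2023

The last day of the remediation period: 90 calendar days after July 6, 2023 is October 4, 2023.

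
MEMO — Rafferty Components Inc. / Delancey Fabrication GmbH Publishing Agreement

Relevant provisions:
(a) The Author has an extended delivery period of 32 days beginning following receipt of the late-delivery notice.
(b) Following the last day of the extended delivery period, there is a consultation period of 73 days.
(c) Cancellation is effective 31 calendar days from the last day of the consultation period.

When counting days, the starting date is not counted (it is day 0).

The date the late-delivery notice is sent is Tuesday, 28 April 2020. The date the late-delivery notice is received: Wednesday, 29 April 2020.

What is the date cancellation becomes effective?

12 September 2020

The last day of the extended delivery period: 29 April 2020 + 32 days = 31 May 2020.
Adding 73 calendar days to 31 May 2020 gives 12 August 2020, which is the last day of the consultation period.
The date cancellation becomes effective: 31 calendar days after 12 August 2020 is 12 September 2020.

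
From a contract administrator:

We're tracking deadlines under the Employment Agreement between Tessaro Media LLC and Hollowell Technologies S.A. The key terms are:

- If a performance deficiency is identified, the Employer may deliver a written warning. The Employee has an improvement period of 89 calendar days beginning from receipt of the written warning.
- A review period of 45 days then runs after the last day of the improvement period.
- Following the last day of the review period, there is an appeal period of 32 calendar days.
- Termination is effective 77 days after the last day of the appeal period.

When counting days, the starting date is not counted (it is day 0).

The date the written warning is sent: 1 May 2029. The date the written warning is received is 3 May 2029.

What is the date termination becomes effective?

1 January 2030

The last day of the improvement period: 89 calendar days after 3 May 2029 is 31 July 2029.
The last day of the review period: 45 calendar days after 31 July 2029 is 14 September 2029.
The last day of the appeal period: 14 September 2029 + 32 days = 16 October 2029.
The date termination becomes effective: 16 October 2029 + 77 days = 1 January 2030.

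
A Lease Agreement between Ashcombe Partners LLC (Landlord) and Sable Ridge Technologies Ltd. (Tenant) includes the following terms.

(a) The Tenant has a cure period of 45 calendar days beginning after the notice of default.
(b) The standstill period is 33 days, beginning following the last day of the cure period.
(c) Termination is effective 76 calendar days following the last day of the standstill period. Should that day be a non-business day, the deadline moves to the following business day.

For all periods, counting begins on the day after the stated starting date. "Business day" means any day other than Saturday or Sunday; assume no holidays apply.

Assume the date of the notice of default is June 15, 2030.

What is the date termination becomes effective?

November 18, 2030

Adding 45 calendar days to June 15, 2030 gives July 30, 2030, which is the last day of the cure period.
Adding 33 calendar days to July 30, 2030 gives September 1, 2030, which is the last day of the standstill period.
The date termination becomes effective: 76 calendar days after September 1, 2030 is November 16, 2030. That falls on a Saturday, so it rolls to the next business day, Monday, November 18, 2030.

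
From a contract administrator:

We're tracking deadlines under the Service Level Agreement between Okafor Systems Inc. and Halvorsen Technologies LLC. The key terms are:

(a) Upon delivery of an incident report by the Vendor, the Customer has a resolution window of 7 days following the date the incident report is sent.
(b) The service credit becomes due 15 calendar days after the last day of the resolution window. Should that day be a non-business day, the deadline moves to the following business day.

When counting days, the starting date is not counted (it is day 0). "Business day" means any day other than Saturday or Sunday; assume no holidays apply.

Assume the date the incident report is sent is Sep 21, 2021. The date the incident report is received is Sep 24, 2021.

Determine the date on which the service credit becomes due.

Adding 7 calendar days to Sep 21, 2021 gives Sep 28, 2021, which is the last day of the resolution window.
The date on which the service credit becomes due: 15 calendar days after Sep 28, 2021 is Oct 13, 2021. Oct 13, 2021 is a Wednesday, so no roll-forward applies.

Oct 13, 2021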